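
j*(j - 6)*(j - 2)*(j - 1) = j^4 - 9*j^3 + 20*j^2 - 12*j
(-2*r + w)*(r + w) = -2*r^2 - r*w + w^2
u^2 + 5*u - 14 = (u - 2)*(u + 7)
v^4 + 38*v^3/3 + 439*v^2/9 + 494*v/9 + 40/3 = (v + 1/3)*(v + 4/3)*(v + 5)*(v + 6)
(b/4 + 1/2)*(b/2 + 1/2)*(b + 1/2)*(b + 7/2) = b^4/8 + 7*b^3/8 + 63*b^2/32 + 53*b/32 + 7/16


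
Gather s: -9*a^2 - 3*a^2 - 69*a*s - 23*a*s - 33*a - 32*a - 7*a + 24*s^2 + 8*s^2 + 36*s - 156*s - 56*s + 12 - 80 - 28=-12*a^2 - 72*a + 32*s^2 + s*(-92*a - 176) - 96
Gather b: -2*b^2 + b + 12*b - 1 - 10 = -2*b^2 + 13*b - 11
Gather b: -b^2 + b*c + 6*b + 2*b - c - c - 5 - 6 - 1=-b^2 + b*(c + 8) - 2*c - 12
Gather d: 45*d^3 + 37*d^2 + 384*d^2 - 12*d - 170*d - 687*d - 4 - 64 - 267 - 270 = 45*d^3 + 421*d^2 - 869*d - 605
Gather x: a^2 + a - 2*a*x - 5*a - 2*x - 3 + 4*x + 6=a^2 - 4*a + x*(2 - 2*a) + 3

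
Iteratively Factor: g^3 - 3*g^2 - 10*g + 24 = (g + 3)*(g^2 - 6*g + 8) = (g - 2)*(g + 3)*(g - 4)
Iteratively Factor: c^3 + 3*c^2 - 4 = (c - 1)*(c^2 + 4*c + 4) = (c - 1)*(c + 2)*(c + 2)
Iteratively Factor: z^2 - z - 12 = (z - 4)*(z + 3)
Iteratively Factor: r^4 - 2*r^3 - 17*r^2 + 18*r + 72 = (r - 4)*(r^3 + 2*r^2 - 9*r - 18) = (r - 4)*(r - 3)*(r^2 + 5*r + 6) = (r - 4)*(r - 3)*(r + 3)*(r + 2)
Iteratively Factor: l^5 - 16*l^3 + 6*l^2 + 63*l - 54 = (l - 1)*(l^4 + l^3 - 15*l^2 - 9*l + 54) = (l - 1)*(l + 3)*(l^3 - 2*l^2 - 9*l + 18) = (l - 1)*(l + 3)^2*(l^2 - 5*l + 6) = (l - 2)*(l - 1)*(l + 3)^2*(l - 3)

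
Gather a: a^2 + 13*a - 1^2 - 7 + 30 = a^2 + 13*a + 22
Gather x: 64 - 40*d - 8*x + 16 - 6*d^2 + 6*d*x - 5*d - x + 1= -6*d^2 - 45*d + x*(6*d - 9) + 81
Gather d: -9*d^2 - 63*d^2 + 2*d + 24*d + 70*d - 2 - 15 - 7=-72*d^2 + 96*d - 24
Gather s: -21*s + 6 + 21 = 27 - 21*s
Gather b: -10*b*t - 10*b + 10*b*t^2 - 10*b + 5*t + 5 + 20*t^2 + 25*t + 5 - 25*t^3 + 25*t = b*(10*t^2 - 10*t - 20) - 25*t^3 + 20*t^2 + 55*t + 10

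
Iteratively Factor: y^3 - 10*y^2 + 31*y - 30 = (y - 2)*(y^2 - 8*y + 15) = (y - 5)*(y - 2)*(y - 3)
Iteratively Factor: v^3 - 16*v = (v + 4)*(v^2 - 4*v) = v*(v + 4)*(v - 4)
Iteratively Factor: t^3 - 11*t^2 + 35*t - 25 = (t - 5)*(t^2 - 6*t + 5) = (t - 5)*(t - 1)*(t - 5)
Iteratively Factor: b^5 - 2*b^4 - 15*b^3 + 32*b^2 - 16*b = (b - 1)*(b^4 - b^3 - 16*b^2 + 16*b) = (b - 4)*(b - 1)*(b^3 + 3*b^2 - 4*b) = b*(b - 4)*(b - 1)*(b^2 + 3*b - 4) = b*(b - 4)*(b - 1)^2*(b + 4)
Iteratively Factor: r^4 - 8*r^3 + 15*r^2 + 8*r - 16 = (r + 1)*(r^3 - 9*r^2 + 24*r - 16) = (r - 4)*(r + 1)*(r^2 - 5*r + 4) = (r - 4)*(r - 1)*(r + 1)*(r - 4)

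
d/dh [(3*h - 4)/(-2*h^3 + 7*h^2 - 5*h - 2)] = (12*h^3 - 45*h^2 + 56*h - 26)/(4*h^6 - 28*h^5 + 69*h^4 - 62*h^3 - 3*h^2 + 20*h + 4)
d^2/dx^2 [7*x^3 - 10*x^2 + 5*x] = 42*x - 20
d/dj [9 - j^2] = -2*j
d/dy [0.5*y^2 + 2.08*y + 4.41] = 1.0*y + 2.08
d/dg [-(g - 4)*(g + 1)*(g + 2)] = -3*g^2 + 2*g + 10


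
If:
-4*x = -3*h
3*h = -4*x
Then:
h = 0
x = 0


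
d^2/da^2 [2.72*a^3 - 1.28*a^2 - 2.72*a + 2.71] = 16.32*a - 2.56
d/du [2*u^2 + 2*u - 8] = 4*u + 2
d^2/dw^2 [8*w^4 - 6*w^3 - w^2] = 96*w^2 - 36*w - 2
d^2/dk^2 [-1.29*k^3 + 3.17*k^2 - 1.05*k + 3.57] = 6.34 - 7.74*k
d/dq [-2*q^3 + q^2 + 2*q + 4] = -6*q^2 + 2*q + 2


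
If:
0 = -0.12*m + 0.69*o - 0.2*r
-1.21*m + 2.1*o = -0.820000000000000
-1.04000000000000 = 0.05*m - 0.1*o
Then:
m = 141.62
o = 81.21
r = 195.21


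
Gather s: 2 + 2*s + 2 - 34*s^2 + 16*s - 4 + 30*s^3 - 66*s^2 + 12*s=30*s^3 - 100*s^2 + 30*s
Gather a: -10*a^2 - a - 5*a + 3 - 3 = -10*a^2 - 6*a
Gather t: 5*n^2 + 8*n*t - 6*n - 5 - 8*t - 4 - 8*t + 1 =5*n^2 - 6*n + t*(8*n - 16) - 8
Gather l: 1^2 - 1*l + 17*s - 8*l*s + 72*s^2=l*(-8*s - 1) + 72*s^2 + 17*s + 1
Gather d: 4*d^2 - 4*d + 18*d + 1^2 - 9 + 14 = 4*d^2 + 14*d + 6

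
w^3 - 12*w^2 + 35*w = w*(w - 7)*(w - 5)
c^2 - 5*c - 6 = (c - 6)*(c + 1)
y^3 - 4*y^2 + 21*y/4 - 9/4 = (y - 3/2)^2*(y - 1)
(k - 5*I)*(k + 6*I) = k^2 + I*k + 30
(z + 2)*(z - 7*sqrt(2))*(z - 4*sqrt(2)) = z^3 - 11*sqrt(2)*z^2 + 2*z^2 - 22*sqrt(2)*z + 56*z + 112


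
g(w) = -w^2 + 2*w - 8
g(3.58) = -13.66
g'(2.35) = -2.70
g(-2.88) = -22.05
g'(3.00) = -4.00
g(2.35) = -8.82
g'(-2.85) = 7.70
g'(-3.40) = 8.80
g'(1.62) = -1.24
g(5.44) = -26.71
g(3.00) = -11.00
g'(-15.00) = 32.00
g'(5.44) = -8.88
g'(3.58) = -5.16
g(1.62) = -7.38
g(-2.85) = -21.82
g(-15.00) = -263.00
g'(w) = 2 - 2*w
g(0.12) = -7.77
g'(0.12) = 1.76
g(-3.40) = -26.36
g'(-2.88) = 7.76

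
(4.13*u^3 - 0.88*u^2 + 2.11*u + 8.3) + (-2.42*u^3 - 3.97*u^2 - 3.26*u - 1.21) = 1.71*u^3 - 4.85*u^2 - 1.15*u + 7.09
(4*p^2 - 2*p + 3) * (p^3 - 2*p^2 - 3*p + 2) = 4*p^5 - 10*p^4 - 5*p^3 + 8*p^2 - 13*p + 6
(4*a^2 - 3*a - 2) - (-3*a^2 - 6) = 7*a^2 - 3*a + 4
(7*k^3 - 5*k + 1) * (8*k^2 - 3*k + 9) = 56*k^5 - 21*k^4 + 23*k^3 + 23*k^2 - 48*k + 9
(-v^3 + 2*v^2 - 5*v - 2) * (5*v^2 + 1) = -5*v^5 + 10*v^4 - 26*v^3 - 8*v^2 - 5*v - 2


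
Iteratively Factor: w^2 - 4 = (w - 2)*(w + 2)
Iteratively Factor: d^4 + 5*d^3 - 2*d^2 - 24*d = (d + 3)*(d^3 + 2*d^2 - 8*d) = (d + 3)*(d + 4)*(d^2 - 2*d) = d*(d + 3)*(d + 4)*(d - 2)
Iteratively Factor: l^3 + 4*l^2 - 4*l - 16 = (l - 2)*(l^2 + 6*l + 8) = (l - 2)*(l + 4)*(l + 2)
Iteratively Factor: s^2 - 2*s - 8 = (s - 4)*(s + 2)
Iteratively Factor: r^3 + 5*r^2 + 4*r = (r + 1)*(r^2 + 4*r) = (r + 1)*(r + 4)*(r)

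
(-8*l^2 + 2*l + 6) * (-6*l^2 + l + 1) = 48*l^4 - 20*l^3 - 42*l^2 + 8*l + 6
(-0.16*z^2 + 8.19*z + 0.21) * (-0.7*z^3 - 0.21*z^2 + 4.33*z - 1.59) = 0.112*z^5 - 5.6994*z^4 - 2.5597*z^3 + 35.673*z^2 - 12.1128*z - 0.3339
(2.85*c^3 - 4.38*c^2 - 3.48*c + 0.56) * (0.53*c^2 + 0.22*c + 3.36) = 1.5105*c^5 - 1.6944*c^4 + 6.768*c^3 - 15.1856*c^2 - 11.5696*c + 1.8816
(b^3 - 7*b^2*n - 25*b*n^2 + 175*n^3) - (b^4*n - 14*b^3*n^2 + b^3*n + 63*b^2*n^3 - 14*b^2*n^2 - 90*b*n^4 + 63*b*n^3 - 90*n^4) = -b^4*n + 14*b^3*n^2 - b^3*n + b^3 - 63*b^2*n^3 + 14*b^2*n^2 - 7*b^2*n + 90*b*n^4 - 63*b*n^3 - 25*b*n^2 + 90*n^4 + 175*n^3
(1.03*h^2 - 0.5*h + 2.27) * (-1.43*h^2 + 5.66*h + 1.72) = -1.4729*h^4 + 6.5448*h^3 - 4.3045*h^2 + 11.9882*h + 3.9044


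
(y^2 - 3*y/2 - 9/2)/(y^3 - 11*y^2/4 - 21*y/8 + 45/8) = 4/(4*y - 5)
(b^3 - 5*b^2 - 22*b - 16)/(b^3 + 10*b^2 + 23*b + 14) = (b - 8)/(b + 7)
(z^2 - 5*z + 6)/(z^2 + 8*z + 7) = (z^2 - 5*z + 6)/(z^2 + 8*z + 7)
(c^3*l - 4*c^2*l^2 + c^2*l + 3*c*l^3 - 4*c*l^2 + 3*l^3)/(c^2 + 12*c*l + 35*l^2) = l*(c^3 - 4*c^2*l + c^2 + 3*c*l^2 - 4*c*l + 3*l^2)/(c^2 + 12*c*l + 35*l^2)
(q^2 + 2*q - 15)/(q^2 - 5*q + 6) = (q + 5)/(q - 2)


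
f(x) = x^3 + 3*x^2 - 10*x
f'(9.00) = 287.00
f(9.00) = 882.00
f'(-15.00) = 575.00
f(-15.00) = -2550.00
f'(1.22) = 1.79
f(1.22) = -5.92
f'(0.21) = -8.61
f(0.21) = -1.96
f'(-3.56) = 6.66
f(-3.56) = 28.50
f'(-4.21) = 17.91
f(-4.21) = 20.65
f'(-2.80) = -3.28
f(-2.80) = 29.57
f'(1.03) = -0.64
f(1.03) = -6.02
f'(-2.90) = -2.17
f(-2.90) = 29.84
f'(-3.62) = 7.59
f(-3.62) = 28.08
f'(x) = 3*x^2 + 6*x - 10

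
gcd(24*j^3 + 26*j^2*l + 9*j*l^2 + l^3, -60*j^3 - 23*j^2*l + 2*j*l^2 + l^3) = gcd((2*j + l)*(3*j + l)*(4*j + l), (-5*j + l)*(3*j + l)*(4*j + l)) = 12*j^2 + 7*j*l + l^2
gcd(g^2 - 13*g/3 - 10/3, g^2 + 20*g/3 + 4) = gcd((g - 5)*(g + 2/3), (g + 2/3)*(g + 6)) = g + 2/3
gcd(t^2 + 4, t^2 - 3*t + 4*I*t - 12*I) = 1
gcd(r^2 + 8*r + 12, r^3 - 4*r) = r + 2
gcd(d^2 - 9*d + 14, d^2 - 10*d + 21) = d - 7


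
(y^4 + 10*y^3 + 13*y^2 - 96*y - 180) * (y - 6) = y^5 + 4*y^4 - 47*y^3 - 174*y^2 + 396*y + 1080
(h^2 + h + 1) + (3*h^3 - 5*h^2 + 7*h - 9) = 3*h^3 - 4*h^2 + 8*h - 8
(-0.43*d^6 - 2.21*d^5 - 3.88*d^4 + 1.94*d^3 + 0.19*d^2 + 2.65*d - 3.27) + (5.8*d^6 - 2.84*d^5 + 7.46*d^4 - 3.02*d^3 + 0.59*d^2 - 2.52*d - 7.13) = 5.37*d^6 - 5.05*d^5 + 3.58*d^4 - 1.08*d^3 + 0.78*d^2 + 0.13*d - 10.4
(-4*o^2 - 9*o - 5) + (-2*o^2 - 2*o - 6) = -6*o^2 - 11*o - 11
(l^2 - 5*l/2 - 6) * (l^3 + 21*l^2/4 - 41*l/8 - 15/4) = l^5 + 11*l^4/4 - 97*l^3/4 - 359*l^2/16 + 321*l/8 + 45/2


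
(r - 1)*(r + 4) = r^2 + 3*r - 4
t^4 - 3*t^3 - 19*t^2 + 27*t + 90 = (t - 5)*(t - 3)*(t + 2)*(t + 3)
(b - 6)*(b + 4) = b^2 - 2*b - 24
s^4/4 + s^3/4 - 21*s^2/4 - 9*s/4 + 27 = (s/4 + 1)*(s - 3)^2*(s + 3)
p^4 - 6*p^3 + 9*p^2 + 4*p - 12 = (p - 3)*(p - 2)^2*(p + 1)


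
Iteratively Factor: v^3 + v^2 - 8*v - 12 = (v + 2)*(v^2 - v - 6) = (v + 2)^2*(v - 3)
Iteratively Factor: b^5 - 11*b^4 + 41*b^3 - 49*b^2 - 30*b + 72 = (b - 3)*(b^4 - 8*b^3 + 17*b^2 + 2*b - 24) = (b - 4)*(b - 3)*(b^3 - 4*b^2 + b + 6) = (b - 4)*(b - 3)*(b - 2)*(b^2 - 2*b - 3) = (b - 4)*(b - 3)^2*(b - 2)*(b + 1)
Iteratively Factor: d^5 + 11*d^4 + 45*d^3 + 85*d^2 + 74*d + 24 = (d + 3)*(d^4 + 8*d^3 + 21*d^2 + 22*d + 8) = (d + 2)*(d + 3)*(d^3 + 6*d^2 + 9*d + 4) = (d + 2)*(d + 3)*(d + 4)*(d^2 + 2*d + 1) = (d + 1)*(d + 2)*(d + 3)*(d + 4)*(d + 1)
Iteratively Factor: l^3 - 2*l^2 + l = (l)*(l^2 - 2*l + 1) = l*(l - 1)*(l - 1)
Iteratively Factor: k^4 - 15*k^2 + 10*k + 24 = (k + 4)*(k^3 - 4*k^2 + k + 6) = (k - 2)*(k + 4)*(k^2 - 2*k - 3) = (k - 3)*(k - 2)*(k + 4)*(k + 1)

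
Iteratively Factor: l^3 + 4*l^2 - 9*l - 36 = (l + 4)*(l^2 - 9) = (l - 3)*(l + 4)*(l + 3)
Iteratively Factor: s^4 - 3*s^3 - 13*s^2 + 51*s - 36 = (s - 1)*(s^3 - 2*s^2 - 15*s + 36) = (s - 1)*(s + 4)*(s^2 - 6*s + 9) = (s - 3)*(s - 1)*(s + 4)*(s - 3)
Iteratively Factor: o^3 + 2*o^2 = (o)*(o^2 + 2*o) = o^2*(o + 2)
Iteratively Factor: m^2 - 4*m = (m)*(m - 4)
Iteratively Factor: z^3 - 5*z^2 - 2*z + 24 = (z - 3)*(z^2 - 2*z - 8) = (z - 4)*(z - 3)*(z + 2)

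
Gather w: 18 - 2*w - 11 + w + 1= 8 - w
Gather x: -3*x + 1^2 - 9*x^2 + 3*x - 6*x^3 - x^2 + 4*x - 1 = -6*x^3 - 10*x^2 + 4*x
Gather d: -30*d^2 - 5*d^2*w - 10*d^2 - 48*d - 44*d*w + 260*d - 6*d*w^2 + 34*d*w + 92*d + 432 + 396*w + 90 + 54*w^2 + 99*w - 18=d^2*(-5*w - 40) + d*(-6*w^2 - 10*w + 304) + 54*w^2 + 495*w + 504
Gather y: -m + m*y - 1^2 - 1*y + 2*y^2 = -m + 2*y^2 + y*(m - 1) - 1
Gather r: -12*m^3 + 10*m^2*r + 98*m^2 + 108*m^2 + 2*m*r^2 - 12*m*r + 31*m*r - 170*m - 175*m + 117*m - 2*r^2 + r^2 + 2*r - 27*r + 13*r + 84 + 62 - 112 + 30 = -12*m^3 + 206*m^2 - 228*m + r^2*(2*m - 1) + r*(10*m^2 + 19*m - 12) + 64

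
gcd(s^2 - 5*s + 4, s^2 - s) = s - 1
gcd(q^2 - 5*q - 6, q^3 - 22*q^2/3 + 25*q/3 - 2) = q - 6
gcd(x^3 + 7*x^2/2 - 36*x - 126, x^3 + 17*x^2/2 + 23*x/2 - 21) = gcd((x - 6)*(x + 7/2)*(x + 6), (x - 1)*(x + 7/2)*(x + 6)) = x^2 + 19*x/2 + 21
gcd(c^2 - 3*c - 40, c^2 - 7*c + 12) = 1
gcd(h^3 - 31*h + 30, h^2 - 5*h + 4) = h - 1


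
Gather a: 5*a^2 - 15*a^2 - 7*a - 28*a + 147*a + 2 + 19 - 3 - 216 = -10*a^2 + 112*a - 198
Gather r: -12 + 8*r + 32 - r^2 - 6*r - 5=-r^2 + 2*r + 15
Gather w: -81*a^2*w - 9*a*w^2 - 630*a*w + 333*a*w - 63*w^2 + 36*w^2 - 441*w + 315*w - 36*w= w^2*(-9*a - 27) + w*(-81*a^2 - 297*a - 162)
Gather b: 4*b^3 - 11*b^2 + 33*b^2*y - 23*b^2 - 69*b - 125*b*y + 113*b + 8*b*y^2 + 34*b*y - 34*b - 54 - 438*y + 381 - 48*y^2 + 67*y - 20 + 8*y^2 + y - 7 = 4*b^3 + b^2*(33*y - 34) + b*(8*y^2 - 91*y + 10) - 40*y^2 - 370*y + 300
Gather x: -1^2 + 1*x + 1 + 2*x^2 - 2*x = 2*x^2 - x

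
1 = 1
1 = 1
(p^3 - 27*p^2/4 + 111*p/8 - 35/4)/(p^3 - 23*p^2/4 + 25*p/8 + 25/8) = (2*p^2 - 11*p + 14)/(2*p^2 - 9*p - 5)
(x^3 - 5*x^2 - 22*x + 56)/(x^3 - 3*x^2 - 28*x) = (x - 2)/x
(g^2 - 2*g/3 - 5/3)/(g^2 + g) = (g - 5/3)/g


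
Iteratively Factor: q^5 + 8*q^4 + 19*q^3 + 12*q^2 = (q + 3)*(q^4 + 5*q^3 + 4*q^2) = q*(q + 3)*(q^3 + 5*q^2 + 4*q) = q^2*(q + 3)*(q^2 + 5*q + 4) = q^2*(q + 1)*(q + 3)*(q + 4)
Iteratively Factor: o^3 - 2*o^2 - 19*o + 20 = (o - 5)*(o^2 + 3*o - 4) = (o - 5)*(o - 1)*(o + 4)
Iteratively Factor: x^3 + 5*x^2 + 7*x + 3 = (x + 1)*(x^2 + 4*x + 3) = (x + 1)*(x + 3)*(x + 1)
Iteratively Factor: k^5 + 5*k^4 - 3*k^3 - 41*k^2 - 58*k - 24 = (k + 1)*(k^4 + 4*k^3 - 7*k^2 - 34*k - 24) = (k + 1)*(k + 2)*(k^3 + 2*k^2 - 11*k - 12) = (k - 3)*(k + 1)*(k + 2)*(k^2 + 5*k + 4) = (k - 3)*(k + 1)^2*(k + 2)*(k + 4)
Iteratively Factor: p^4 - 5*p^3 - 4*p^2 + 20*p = (p)*(p^3 - 5*p^2 - 4*p + 20) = p*(p + 2)*(p^2 - 7*p + 10) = p*(p - 5)*(p + 2)*(p - 2)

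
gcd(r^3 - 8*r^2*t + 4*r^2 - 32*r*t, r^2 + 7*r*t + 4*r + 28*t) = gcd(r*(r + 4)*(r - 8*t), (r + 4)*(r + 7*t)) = r + 4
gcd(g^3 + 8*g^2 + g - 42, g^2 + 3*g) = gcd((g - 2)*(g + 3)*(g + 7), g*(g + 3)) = g + 3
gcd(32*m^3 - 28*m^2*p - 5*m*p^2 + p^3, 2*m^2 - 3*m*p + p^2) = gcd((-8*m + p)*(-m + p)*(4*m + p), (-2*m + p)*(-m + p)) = -m + p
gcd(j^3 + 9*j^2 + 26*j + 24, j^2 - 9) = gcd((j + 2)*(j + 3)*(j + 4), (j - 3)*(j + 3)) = j + 3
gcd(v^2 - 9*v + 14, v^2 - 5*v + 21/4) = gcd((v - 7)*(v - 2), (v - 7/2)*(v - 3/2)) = 1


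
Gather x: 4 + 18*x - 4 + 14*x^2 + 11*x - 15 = 14*x^2 + 29*x - 15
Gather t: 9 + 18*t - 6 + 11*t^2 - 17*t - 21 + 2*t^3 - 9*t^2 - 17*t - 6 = 2*t^3 + 2*t^2 - 16*t - 24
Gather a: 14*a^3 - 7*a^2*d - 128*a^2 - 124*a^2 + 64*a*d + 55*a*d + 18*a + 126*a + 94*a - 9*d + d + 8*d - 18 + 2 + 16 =14*a^3 + a^2*(-7*d - 252) + a*(119*d + 238)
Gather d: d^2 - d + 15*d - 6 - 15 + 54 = d^2 + 14*d + 33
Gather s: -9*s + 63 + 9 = 72 - 9*s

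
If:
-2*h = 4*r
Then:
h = -2*r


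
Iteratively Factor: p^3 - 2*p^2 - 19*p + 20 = (p - 1)*(p^2 - p - 20) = (p - 1)*(p + 4)*(p - 5)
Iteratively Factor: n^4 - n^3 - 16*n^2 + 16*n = (n + 4)*(n^3 - 5*n^2 + 4*n) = (n - 4)*(n + 4)*(n^2 - n) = n*(n - 4)*(n + 4)*(n - 1)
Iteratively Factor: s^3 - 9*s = (s + 3)*(s^2 - 3*s) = (s - 3)*(s + 3)*(s)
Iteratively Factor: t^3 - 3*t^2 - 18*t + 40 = (t - 5)*(t^2 + 2*t - 8) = (t - 5)*(t + 4)*(t - 2)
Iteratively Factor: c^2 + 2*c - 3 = (c + 3)*(c - 1)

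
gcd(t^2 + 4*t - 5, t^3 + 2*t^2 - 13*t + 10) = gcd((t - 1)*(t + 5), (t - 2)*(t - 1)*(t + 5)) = t^2 + 4*t - 5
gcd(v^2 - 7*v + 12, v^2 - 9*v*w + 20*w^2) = 1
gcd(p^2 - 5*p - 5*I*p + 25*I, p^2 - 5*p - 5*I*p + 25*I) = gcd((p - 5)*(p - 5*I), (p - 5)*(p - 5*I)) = p^2 + p*(-5 - 5*I) + 25*I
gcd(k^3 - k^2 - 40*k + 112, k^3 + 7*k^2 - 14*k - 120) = k - 4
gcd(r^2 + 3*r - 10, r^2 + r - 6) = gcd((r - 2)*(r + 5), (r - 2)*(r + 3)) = r - 2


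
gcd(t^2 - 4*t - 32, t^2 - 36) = 1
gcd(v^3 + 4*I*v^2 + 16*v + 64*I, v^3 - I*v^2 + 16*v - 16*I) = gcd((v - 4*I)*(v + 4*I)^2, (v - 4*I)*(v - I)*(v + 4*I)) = v^2 + 16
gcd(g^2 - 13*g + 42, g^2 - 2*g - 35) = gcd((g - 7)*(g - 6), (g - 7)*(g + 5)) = g - 7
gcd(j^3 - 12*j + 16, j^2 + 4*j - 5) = 1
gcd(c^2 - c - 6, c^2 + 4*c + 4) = c + 2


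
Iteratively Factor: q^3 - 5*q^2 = (q)*(q^2 - 5*q) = q*(q - 5)*(q)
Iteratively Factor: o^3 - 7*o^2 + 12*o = (o - 4)*(o^2 - 3*o) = (o - 4)*(o - 3)*(o)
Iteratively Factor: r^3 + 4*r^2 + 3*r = (r)*(r^2 + 4*r + 3) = r*(r + 3)*(r + 1)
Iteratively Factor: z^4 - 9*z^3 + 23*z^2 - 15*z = (z - 3)*(z^3 - 6*z^2 + 5*z) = (z - 5)*(z - 3)*(z^2 - z) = (z - 5)*(z - 3)*(z - 1)*(z)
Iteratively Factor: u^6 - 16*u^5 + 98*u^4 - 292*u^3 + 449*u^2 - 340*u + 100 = (u - 5)*(u^5 - 11*u^4 + 43*u^3 - 77*u^2 + 64*u - 20) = (u - 5)*(u - 2)*(u^4 - 9*u^3 + 25*u^2 - 27*u + 10) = (u - 5)*(u - 2)^2*(u^3 - 7*u^2 + 11*u - 5) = (u - 5)^2*(u - 2)^2*(u^2 - 2*u + 1) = (u - 5)^2*(u - 2)^2*(u - 1)*(u - 1)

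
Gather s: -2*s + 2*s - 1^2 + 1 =0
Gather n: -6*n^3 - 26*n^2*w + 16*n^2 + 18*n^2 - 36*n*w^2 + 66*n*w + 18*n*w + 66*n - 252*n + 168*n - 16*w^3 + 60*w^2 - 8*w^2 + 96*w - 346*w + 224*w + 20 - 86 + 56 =-6*n^3 + n^2*(34 - 26*w) + n*(-36*w^2 + 84*w - 18) - 16*w^3 + 52*w^2 - 26*w - 10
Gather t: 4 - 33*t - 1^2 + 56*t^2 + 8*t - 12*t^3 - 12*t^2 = -12*t^3 + 44*t^2 - 25*t + 3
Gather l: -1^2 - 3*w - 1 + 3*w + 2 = 0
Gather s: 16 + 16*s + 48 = 16*s + 64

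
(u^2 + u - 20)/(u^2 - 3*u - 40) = (u - 4)/(u - 8)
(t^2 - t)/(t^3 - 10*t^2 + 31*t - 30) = t*(t - 1)/(t^3 - 10*t^2 + 31*t - 30)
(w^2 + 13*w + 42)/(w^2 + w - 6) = (w^2 + 13*w + 42)/(w^2 + w - 6)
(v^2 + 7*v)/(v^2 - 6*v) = (v + 7)/(v - 6)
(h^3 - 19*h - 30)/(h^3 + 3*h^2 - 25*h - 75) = (h + 2)/(h + 5)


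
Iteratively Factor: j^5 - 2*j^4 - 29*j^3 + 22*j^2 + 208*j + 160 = (j + 1)*(j^4 - 3*j^3 - 26*j^2 + 48*j + 160) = (j - 5)*(j + 1)*(j^3 + 2*j^2 - 16*j - 32) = (j - 5)*(j + 1)*(j + 2)*(j^2 - 16) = (j - 5)*(j + 1)*(j + 2)*(j + 4)*(j - 4)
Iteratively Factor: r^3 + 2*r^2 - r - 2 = (r + 1)*(r^2 + r - 2) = (r - 1)*(r + 1)*(r + 2)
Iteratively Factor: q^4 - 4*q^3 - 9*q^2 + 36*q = (q)*(q^3 - 4*q^2 - 9*q + 36) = q*(q - 4)*(q^2 - 9) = q*(q - 4)*(q - 3)*(q + 3)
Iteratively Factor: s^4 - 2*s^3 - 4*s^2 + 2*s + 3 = (s + 1)*(s^3 - 3*s^2 - s + 3) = (s - 1)*(s + 1)*(s^2 - 2*s - 3) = (s - 3)*(s - 1)*(s + 1)*(s + 1)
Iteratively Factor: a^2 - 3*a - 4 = (a - 4)*(a + 1)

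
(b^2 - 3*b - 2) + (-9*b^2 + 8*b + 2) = -8*b^2 + 5*b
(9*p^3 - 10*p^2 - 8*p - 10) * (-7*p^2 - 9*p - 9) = -63*p^5 - 11*p^4 + 65*p^3 + 232*p^2 + 162*p + 90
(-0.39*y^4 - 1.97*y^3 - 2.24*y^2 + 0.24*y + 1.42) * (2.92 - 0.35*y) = 0.1365*y^5 - 0.4493*y^4 - 4.9684*y^3 - 6.6248*y^2 + 0.2038*y + 4.1464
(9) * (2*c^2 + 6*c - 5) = 18*c^2 + 54*c - 45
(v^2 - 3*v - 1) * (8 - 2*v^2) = -2*v^4 + 6*v^3 + 10*v^2 - 24*v - 8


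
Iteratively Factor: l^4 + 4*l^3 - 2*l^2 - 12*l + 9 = (l + 3)*(l^3 + l^2 - 5*l + 3) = (l - 1)*(l + 3)*(l^2 + 2*l - 3) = (l - 1)^2*(l + 3)*(l + 3)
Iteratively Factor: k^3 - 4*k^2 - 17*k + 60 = (k + 4)*(k^2 - 8*k + 15) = (k - 3)*(k + 4)*(k - 5)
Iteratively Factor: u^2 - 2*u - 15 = (u + 3)*(u - 5)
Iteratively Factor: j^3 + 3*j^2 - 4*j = (j)*(j^2 + 3*j - 4) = j*(j + 4)*(j - 1)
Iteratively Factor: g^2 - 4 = (g + 2)*(g - 2)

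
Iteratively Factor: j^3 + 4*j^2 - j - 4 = (j + 1)*(j^2 + 3*j - 4) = (j - 1)*(j + 1)*(j + 4)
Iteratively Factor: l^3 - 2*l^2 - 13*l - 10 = (l + 1)*(l^2 - 3*l - 10) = (l + 1)*(l + 2)*(l - 5)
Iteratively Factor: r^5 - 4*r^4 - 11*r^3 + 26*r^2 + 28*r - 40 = (r + 2)*(r^4 - 6*r^3 + r^2 + 24*r - 20) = (r - 2)*(r + 2)*(r^3 - 4*r^2 - 7*r + 10) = (r - 2)*(r + 2)^2*(r^2 - 6*r + 5) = (r - 5)*(r - 2)*(r + 2)^2*(r - 1)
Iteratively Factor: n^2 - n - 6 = (n + 2)*(n - 3)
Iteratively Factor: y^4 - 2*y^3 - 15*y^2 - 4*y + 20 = (y - 1)*(y^3 - y^2 - 16*y - 20) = (y - 1)*(y + 2)*(y^2 - 3*y - 10) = (y - 5)*(y - 1)*(y + 2)*(y + 2)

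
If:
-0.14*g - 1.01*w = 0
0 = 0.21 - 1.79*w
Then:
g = -0.85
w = 0.12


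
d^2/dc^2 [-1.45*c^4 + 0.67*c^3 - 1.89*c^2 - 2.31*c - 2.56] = -17.4*c^2 + 4.02*c - 3.78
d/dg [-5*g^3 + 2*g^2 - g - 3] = -15*g^2 + 4*g - 1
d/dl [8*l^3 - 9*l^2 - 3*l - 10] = 24*l^2 - 18*l - 3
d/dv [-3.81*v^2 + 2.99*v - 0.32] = 2.99 - 7.62*v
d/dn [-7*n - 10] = -7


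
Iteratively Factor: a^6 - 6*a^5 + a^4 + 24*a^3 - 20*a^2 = (a - 2)*(a^5 - 4*a^4 - 7*a^3 + 10*a^2) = (a - 5)*(a - 2)*(a^4 + a^3 - 2*a^2) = a*(a - 5)*(a - 2)*(a^3 + a^2 - 2*a) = a*(a - 5)*(a - 2)*(a + 2)*(a^2 - a) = a^2*(a - 5)*(a - 2)*(a + 2)*(a - 1)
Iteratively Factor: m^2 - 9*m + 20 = (m - 5)*(m - 4)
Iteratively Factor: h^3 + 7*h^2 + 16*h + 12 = (h + 3)*(h^2 + 4*h + 4) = (h + 2)*(h + 3)*(h + 2)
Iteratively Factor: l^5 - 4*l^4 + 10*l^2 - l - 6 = (l - 3)*(l^4 - l^3 - 3*l^2 + l + 2) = (l - 3)*(l + 1)*(l^3 - 2*l^2 - l + 2) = (l - 3)*(l - 1)*(l + 1)*(l^2 - l - 2) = (l - 3)*(l - 2)*(l - 1)*(l + 1)*(l + 1)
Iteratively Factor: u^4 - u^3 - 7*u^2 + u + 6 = (u - 1)*(u^3 - 7*u - 6) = (u - 3)*(u - 1)*(u^2 + 3*u + 2) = (u - 3)*(u - 1)*(u + 2)*(u + 1)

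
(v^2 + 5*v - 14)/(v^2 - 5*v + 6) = (v + 7)/(v - 3)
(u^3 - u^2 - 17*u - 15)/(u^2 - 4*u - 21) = (u^2 - 4*u - 5)/(u - 7)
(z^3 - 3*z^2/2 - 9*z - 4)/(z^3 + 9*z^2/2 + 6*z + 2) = (z - 4)/(z + 2)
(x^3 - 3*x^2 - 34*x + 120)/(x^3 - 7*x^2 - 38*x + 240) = (x - 4)/(x - 8)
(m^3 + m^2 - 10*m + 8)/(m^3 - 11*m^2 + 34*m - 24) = (m^2 + 2*m - 8)/(m^2 - 10*m + 24)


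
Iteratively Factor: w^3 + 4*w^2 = (w)*(w^2 + 4*w) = w^2*(w + 4)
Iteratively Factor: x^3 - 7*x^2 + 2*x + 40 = (x + 2)*(x^2 - 9*x + 20) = (x - 4)*(x + 2)*(x - 5)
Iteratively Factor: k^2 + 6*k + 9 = (k + 3)*(k + 3)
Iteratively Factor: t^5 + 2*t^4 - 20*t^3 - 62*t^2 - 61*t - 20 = (t + 1)*(t^4 + t^3 - 21*t^2 - 41*t - 20) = (t - 5)*(t + 1)*(t^3 + 6*t^2 + 9*t + 4) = (t - 5)*(t + 1)^2*(t^2 + 5*t + 4) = (t - 5)*(t + 1)^3*(t + 4)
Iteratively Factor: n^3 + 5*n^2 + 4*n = (n + 4)*(n^2 + n) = n*(n + 4)*(n + 1)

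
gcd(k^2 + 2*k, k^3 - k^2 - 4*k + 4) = k + 2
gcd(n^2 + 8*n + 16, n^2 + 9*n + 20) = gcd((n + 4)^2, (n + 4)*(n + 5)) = n + 4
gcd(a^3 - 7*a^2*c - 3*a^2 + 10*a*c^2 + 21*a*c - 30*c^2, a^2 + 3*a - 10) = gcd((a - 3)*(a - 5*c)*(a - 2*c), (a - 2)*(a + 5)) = 1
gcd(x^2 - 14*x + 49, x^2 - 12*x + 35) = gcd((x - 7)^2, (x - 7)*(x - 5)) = x - 7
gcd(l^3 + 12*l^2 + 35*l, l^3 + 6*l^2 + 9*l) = l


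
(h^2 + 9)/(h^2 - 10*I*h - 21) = (h + 3*I)/(h - 7*I)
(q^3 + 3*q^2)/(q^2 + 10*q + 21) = q^2/(q + 7)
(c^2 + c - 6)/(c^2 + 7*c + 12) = (c - 2)/(c + 4)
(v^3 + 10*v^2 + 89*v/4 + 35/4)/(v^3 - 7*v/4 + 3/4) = (4*v^3 + 40*v^2 + 89*v + 35)/(4*v^3 - 7*v + 3)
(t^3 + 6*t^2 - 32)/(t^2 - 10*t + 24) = (t^3 + 6*t^2 - 32)/(t^2 - 10*t + 24)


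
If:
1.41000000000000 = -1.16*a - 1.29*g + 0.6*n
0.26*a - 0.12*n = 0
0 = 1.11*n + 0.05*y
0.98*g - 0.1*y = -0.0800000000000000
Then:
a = 0.20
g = -1.07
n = 0.44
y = -9.70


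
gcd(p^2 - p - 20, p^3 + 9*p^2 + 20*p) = p + 4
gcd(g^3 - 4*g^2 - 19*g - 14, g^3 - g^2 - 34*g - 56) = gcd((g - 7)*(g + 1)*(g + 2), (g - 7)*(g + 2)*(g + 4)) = g^2 - 5*g - 14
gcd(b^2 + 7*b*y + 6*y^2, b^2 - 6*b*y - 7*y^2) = b + y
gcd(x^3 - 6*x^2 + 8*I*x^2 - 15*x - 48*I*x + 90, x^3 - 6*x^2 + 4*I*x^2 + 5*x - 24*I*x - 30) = x^2 + x*(-6 + 5*I) - 30*I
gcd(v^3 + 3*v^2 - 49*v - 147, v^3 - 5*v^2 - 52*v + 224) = v + 7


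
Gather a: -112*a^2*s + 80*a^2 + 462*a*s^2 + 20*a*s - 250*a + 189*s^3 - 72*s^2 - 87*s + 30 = a^2*(80 - 112*s) + a*(462*s^2 + 20*s - 250) + 189*s^3 - 72*s^2 - 87*s + 30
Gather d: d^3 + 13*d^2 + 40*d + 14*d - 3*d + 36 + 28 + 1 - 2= d^3 + 13*d^2 + 51*d + 63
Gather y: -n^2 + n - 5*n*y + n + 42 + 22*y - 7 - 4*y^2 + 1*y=-n^2 + 2*n - 4*y^2 + y*(23 - 5*n) + 35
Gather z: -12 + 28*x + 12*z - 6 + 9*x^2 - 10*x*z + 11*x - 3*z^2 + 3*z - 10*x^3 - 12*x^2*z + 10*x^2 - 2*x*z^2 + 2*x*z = -10*x^3 + 19*x^2 + 39*x + z^2*(-2*x - 3) + z*(-12*x^2 - 8*x + 15) - 18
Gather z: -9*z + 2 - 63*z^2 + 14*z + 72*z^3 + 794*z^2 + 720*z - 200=72*z^3 + 731*z^2 + 725*z - 198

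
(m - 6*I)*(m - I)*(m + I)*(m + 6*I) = m^4 + 37*m^2 + 36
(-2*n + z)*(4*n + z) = -8*n^2 + 2*n*z + z^2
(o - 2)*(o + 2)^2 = o^3 + 2*o^2 - 4*o - 8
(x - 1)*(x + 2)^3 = x^4 + 5*x^3 + 6*x^2 - 4*x - 8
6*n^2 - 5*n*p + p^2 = (-3*n + p)*(-2*n + p)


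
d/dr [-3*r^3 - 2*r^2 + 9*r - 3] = -9*r^2 - 4*r + 9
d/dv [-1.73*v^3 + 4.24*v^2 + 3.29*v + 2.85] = -5.19*v^2 + 8.48*v + 3.29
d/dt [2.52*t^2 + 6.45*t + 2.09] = 5.04*t + 6.45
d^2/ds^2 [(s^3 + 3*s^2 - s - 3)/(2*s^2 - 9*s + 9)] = 2*(113*s^3 - 441*s^2 + 459*s - 27)/(8*s^6 - 108*s^5 + 594*s^4 - 1701*s^3 + 2673*s^2 - 2187*s + 729)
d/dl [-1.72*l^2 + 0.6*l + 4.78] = 0.6 - 3.44*l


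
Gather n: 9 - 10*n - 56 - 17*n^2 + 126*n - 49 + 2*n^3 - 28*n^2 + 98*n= 2*n^3 - 45*n^2 + 214*n - 96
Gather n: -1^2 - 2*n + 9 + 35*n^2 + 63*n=35*n^2 + 61*n + 8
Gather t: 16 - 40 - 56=-80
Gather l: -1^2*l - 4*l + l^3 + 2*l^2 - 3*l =l^3 + 2*l^2 - 8*l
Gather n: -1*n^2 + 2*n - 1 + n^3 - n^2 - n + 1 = n^3 - 2*n^2 + n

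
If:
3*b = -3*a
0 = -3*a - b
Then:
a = 0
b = 0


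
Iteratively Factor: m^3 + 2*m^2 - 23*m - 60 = (m - 5)*(m^2 + 7*m + 12) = (m - 5)*(m + 3)*(m + 4)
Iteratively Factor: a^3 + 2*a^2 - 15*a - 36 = (a + 3)*(a^2 - a - 12) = (a + 3)^2*(a - 4)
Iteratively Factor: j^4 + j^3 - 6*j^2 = (j - 2)*(j^3 + 3*j^2) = j*(j - 2)*(j^2 + 3*j) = j*(j - 2)*(j + 3)*(j)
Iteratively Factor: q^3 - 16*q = (q + 4)*(q^2 - 4*q) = (q - 4)*(q + 4)*(q)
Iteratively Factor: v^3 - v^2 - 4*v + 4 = (v - 2)*(v^2 + v - 2) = (v - 2)*(v - 1)*(v + 2)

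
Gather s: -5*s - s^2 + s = -s^2 - 4*s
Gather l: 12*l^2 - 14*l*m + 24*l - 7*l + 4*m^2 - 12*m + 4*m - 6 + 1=12*l^2 + l*(17 - 14*m) + 4*m^2 - 8*m - 5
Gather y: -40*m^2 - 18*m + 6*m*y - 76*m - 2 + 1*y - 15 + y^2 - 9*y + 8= -40*m^2 - 94*m + y^2 + y*(6*m - 8) - 9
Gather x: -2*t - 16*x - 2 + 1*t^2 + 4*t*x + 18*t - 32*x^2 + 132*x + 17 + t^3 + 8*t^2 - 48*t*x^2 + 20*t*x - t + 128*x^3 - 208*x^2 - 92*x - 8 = t^3 + 9*t^2 + 15*t + 128*x^3 + x^2*(-48*t - 240) + x*(24*t + 24) + 7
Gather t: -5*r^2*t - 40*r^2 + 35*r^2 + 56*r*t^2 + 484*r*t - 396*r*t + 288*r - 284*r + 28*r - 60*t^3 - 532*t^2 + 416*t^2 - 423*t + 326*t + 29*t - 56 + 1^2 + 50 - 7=-5*r^2 + 32*r - 60*t^3 + t^2*(56*r - 116) + t*(-5*r^2 + 88*r - 68) - 12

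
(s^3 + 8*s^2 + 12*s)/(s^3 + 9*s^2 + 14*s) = (s + 6)/(s + 7)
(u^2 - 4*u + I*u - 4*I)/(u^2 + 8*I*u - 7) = (u - 4)/(u + 7*I)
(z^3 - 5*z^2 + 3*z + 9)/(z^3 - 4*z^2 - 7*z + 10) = (z^3 - 5*z^2 + 3*z + 9)/(z^3 - 4*z^2 - 7*z + 10)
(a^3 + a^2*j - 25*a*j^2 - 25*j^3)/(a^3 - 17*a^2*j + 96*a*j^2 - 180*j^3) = (a^2 + 6*a*j + 5*j^2)/(a^2 - 12*a*j + 36*j^2)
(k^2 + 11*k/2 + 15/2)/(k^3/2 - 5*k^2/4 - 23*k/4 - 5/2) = 2*(2*k^2 + 11*k + 15)/(2*k^3 - 5*k^2 - 23*k - 10)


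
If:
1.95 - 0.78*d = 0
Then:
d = 2.50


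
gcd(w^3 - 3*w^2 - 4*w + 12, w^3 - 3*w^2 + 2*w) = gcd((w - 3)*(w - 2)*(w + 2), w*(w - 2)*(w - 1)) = w - 2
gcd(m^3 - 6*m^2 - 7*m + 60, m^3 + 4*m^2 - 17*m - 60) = m^2 - m - 12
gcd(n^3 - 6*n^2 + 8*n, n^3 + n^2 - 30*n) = n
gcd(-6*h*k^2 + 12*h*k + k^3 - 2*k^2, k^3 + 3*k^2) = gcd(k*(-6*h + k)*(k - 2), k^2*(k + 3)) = k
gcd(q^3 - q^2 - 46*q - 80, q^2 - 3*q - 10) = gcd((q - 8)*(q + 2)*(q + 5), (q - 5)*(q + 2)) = q + 2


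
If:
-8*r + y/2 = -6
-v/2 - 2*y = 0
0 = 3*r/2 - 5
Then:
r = 10/3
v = -496/3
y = 124/3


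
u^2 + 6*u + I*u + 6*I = (u + 6)*(u + I)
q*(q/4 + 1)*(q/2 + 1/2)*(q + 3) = q^4/8 + q^3 + 19*q^2/8 + 3*q/2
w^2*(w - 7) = w^3 - 7*w^2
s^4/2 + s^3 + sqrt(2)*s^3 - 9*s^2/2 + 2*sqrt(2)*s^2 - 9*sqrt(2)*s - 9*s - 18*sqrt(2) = (s/2 + 1)*(s - 3)*(s + 3)*(s + 2*sqrt(2))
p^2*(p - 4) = p^3 - 4*p^2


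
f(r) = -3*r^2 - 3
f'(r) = -6*r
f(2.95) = -29.11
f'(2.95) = -17.70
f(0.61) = -4.12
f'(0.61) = -3.66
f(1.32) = -8.23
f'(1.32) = -7.92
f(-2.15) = -16.87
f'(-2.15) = 12.90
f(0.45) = -3.61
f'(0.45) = -2.70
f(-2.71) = -25.03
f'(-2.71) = 16.26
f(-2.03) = -15.36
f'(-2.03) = 12.18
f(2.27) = -18.46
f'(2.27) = -13.62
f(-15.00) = -678.00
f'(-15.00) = 90.00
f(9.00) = -246.00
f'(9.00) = -54.00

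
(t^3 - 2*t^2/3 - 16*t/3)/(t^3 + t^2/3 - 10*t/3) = (3*t - 8)/(3*t - 5)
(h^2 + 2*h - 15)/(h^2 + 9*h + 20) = (h - 3)/(h + 4)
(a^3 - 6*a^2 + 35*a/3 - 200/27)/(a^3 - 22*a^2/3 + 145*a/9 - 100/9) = (a - 8/3)/(a - 4)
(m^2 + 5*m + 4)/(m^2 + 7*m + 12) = (m + 1)/(m + 3)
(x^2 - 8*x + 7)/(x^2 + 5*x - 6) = (x - 7)/(x + 6)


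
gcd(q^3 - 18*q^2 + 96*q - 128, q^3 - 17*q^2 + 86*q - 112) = q^2 - 10*q + 16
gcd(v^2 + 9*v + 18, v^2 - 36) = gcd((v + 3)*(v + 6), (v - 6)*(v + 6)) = v + 6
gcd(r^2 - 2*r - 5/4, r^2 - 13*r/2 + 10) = r - 5/2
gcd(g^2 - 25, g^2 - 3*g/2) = 1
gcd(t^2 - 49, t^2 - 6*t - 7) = t - 7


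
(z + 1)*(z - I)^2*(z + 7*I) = z^4 + z^3 + 5*I*z^3 + 13*z^2 + 5*I*z^2 + 13*z - 7*I*z - 7*I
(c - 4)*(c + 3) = c^2 - c - 12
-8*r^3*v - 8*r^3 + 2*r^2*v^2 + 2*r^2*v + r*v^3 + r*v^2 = (-2*r + v)*(4*r + v)*(r*v + r)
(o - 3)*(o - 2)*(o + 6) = o^3 + o^2 - 24*o + 36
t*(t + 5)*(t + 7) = t^3 + 12*t^2 + 35*t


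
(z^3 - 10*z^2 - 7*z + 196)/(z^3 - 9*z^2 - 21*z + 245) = (z + 4)/(z + 5)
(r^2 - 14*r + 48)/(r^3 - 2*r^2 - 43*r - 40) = (r - 6)/(r^2 + 6*r + 5)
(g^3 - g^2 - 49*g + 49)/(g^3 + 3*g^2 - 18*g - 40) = (g^3 - g^2 - 49*g + 49)/(g^3 + 3*g^2 - 18*g - 40)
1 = 1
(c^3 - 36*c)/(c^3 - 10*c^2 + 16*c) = (c^2 - 36)/(c^2 - 10*c + 16)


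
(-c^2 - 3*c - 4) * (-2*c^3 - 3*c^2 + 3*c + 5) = 2*c^5 + 9*c^4 + 14*c^3 - 2*c^2 - 27*c - 20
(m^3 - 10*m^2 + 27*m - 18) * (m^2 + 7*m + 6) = m^5 - 3*m^4 - 37*m^3 + 111*m^2 + 36*m - 108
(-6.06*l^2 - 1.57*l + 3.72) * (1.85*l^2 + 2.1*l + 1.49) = -11.211*l^4 - 15.6305*l^3 - 5.4444*l^2 + 5.4727*l + 5.5428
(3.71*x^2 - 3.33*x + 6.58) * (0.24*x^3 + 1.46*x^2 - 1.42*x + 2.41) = 0.8904*x^5 + 4.6174*x^4 - 8.5508*x^3 + 23.2765*x^2 - 17.3689*x + 15.8578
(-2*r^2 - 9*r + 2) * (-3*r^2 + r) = 6*r^4 + 25*r^3 - 15*r^2 + 2*r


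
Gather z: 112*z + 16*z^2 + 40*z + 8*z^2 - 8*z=24*z^2 + 144*z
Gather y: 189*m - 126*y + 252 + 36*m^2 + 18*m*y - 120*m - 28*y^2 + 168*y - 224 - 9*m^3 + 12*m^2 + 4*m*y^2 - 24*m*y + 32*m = -9*m^3 + 48*m^2 + 101*m + y^2*(4*m - 28) + y*(42 - 6*m) + 28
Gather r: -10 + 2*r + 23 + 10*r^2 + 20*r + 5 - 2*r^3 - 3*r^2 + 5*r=-2*r^3 + 7*r^2 + 27*r + 18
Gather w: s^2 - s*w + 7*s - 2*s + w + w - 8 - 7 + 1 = s^2 + 5*s + w*(2 - s) - 14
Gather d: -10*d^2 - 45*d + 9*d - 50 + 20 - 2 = -10*d^2 - 36*d - 32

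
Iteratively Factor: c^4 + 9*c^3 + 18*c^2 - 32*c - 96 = (c - 2)*(c^3 + 11*c^2 + 40*c + 48) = (c - 2)*(c + 4)*(c^2 + 7*c + 12) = (c - 2)*(c + 3)*(c + 4)*(c + 4)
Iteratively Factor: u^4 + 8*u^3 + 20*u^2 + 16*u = (u)*(u^3 + 8*u^2 + 20*u + 16) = u*(u + 2)*(u^2 + 6*u + 8) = u*(u + 2)*(u + 4)*(u + 2)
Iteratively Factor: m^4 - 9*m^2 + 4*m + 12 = (m - 2)*(m^3 + 2*m^2 - 5*m - 6) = (m - 2)^2*(m^2 + 4*m + 3) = (m - 2)^2*(m + 3)*(m + 1)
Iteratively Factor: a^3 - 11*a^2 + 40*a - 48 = (a - 4)*(a^2 - 7*a + 12) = (a - 4)*(a - 3)*(a - 4)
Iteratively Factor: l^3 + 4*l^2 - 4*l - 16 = (l + 2)*(l^2 + 2*l - 8) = (l + 2)*(l + 4)*(l - 2)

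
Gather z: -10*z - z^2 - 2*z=-z^2 - 12*z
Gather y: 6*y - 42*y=-36*y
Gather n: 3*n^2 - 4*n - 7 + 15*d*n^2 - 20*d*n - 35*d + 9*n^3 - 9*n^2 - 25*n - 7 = -35*d + 9*n^3 + n^2*(15*d - 6) + n*(-20*d - 29) - 14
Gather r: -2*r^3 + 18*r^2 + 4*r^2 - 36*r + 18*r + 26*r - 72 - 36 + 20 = -2*r^3 + 22*r^2 + 8*r - 88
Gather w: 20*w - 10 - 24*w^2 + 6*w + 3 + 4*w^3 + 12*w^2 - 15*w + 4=4*w^3 - 12*w^2 + 11*w - 3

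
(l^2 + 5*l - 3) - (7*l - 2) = l^2 - 2*l - 1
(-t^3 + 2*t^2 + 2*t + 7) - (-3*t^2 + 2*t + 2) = -t^3 + 5*t^2 + 5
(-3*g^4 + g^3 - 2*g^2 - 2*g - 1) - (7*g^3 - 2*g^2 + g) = -3*g^4 - 6*g^3 - 3*g - 1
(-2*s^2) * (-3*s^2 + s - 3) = 6*s^4 - 2*s^3 + 6*s^2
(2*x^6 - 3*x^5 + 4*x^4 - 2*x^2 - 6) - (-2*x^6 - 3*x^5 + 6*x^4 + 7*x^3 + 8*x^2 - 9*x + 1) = 4*x^6 - 2*x^4 - 7*x^3 - 10*x^2 + 9*x - 7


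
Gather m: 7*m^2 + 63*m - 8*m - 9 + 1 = 7*m^2 + 55*m - 8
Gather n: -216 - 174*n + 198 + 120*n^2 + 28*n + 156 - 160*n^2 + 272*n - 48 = -40*n^2 + 126*n + 90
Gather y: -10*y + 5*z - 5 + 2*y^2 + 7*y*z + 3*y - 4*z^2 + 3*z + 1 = 2*y^2 + y*(7*z - 7) - 4*z^2 + 8*z - 4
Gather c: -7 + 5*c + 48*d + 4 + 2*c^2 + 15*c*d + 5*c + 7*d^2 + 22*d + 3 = 2*c^2 + c*(15*d + 10) + 7*d^2 + 70*d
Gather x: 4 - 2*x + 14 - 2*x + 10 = 28 - 4*x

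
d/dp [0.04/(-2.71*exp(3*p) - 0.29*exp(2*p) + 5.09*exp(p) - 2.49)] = (0.3252*exp(2*p) + 0.0232*exp(p) - 0.2036)*exp(p)/(2.71*exp(3*p) + 0.29*exp(2*p) - 5.09*exp(p) + 2.49)^2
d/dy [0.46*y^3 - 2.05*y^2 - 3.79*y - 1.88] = 1.38*y^2 - 4.1*y - 3.79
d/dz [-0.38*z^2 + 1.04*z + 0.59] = 1.04 - 0.76*z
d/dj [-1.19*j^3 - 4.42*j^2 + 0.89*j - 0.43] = -3.57*j^2 - 8.84*j + 0.89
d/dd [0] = 0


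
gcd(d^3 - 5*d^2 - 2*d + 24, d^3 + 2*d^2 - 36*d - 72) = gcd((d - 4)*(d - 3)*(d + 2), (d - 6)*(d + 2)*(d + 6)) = d + 2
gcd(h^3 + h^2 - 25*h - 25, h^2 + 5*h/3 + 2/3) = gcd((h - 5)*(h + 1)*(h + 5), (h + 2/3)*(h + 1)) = h + 1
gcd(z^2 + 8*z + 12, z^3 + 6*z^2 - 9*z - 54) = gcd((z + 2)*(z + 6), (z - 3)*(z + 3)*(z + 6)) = z + 6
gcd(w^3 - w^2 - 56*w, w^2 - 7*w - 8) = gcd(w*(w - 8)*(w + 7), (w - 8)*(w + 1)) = w - 8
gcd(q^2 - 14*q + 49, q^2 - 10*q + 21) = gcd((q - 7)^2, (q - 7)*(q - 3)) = q - 7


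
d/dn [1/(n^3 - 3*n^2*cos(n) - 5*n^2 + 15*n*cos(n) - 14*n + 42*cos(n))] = (-3*n^2*sin(n) - 3*n^2 + 15*n*sin(n) + 6*n*cos(n) + 10*n + 42*sin(n) - 15*cos(n) + 14)/((n - 7)^2*(n + 2)^2*(n - 3*cos(n))^2)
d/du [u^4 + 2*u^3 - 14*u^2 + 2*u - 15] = 4*u^3 + 6*u^2 - 28*u + 2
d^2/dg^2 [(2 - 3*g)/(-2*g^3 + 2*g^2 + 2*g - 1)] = 4*(18*g^5 - 42*g^4 + 44*g^3 - 18*g^2 + 3*g - 3)/(8*g^9 - 24*g^8 + 52*g^6 - 24*g^5 - 36*g^4 + 22*g^3 + 6*g^2 - 6*g + 1)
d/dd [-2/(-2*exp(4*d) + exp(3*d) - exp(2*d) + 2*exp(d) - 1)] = (-16*exp(3*d) + 6*exp(2*d) - 4*exp(d) + 4)*exp(d)/(2*exp(4*d) - exp(3*d) + exp(2*d) - 2*exp(d) + 1)^2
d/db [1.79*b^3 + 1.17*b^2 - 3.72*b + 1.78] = 5.37*b^2 + 2.34*b - 3.72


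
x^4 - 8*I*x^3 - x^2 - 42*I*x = x*(x - 7*I)*(x - 3*I)*(x + 2*I)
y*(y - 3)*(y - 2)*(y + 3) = y^4 - 2*y^3 - 9*y^2 + 18*y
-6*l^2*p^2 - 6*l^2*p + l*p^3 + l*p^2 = p*(-6*l + p)*(l*p + l)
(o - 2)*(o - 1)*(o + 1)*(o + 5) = o^4 + 3*o^3 - 11*o^2 - 3*o + 10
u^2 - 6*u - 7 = (u - 7)*(u + 1)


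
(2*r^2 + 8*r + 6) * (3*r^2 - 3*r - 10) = 6*r^4 + 18*r^3 - 26*r^2 - 98*r - 60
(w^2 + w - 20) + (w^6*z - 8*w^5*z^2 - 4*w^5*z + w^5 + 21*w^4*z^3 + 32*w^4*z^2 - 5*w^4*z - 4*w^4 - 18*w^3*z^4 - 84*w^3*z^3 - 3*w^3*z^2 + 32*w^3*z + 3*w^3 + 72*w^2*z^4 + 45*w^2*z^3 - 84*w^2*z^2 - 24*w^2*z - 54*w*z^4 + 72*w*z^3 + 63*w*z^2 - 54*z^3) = w^6*z - 8*w^5*z^2 - 4*w^5*z + w^5 + 21*w^4*z^3 + 32*w^4*z^2 - 5*w^4*z - 4*w^4 - 18*w^3*z^4 - 84*w^3*z^3 - 3*w^3*z^2 + 32*w^3*z + 3*w^3 + 72*w^2*z^4 + 45*w^2*z^3 - 84*w^2*z^2 - 24*w^2*z + w^2 - 54*w*z^4 + 72*w*z^3 + 63*w*z^2 + w - 54*z^3 - 20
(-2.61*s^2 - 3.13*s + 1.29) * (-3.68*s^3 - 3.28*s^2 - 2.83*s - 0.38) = 9.6048*s^5 + 20.0792*s^4 + 12.9055*s^3 + 5.6185*s^2 - 2.4613*s - 0.4902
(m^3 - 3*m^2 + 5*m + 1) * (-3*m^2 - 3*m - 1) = -3*m^5 + 6*m^4 - 7*m^3 - 15*m^2 - 8*m - 1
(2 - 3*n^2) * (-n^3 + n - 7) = 3*n^5 - 5*n^3 + 21*n^2 + 2*n - 14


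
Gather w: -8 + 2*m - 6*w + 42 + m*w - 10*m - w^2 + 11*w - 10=-8*m - w^2 + w*(m + 5) + 24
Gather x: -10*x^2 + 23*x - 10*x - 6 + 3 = -10*x^2 + 13*x - 3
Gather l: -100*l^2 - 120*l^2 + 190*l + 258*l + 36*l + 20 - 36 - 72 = -220*l^2 + 484*l - 88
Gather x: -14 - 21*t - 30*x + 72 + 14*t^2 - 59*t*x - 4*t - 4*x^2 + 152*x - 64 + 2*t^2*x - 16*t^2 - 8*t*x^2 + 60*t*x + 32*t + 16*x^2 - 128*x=-2*t^2 + 7*t + x^2*(12 - 8*t) + x*(2*t^2 + t - 6) - 6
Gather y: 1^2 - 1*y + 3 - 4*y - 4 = -5*y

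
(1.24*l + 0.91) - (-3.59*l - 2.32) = 4.83*l + 3.23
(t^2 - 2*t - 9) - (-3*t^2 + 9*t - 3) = 4*t^2 - 11*t - 6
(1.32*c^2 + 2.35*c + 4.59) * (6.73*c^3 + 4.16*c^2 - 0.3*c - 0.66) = 8.8836*c^5 + 21.3067*c^4 + 40.2707*c^3 + 17.5182*c^2 - 2.928*c - 3.0294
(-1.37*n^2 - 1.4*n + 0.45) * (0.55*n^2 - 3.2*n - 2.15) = -0.7535*n^4 + 3.614*n^3 + 7.673*n^2 + 1.57*n - 0.9675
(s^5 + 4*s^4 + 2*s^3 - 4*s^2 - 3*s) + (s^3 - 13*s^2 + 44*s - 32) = s^5 + 4*s^4 + 3*s^3 - 17*s^2 + 41*s - 32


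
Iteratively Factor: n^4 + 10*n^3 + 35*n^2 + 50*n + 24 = (n + 1)*(n^3 + 9*n^2 + 26*n + 24) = (n + 1)*(n + 2)*(n^2 + 7*n + 12) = (n + 1)*(n + 2)*(n + 4)*(n + 3)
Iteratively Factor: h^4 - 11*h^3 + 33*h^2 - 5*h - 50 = (h + 1)*(h^3 - 12*h^2 + 45*h - 50) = (h - 5)*(h + 1)*(h^2 - 7*h + 10) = (h - 5)*(h - 2)*(h + 1)*(h - 5)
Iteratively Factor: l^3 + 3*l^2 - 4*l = (l)*(l^2 + 3*l - 4) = l*(l + 4)*(l - 1)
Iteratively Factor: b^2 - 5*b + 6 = (b - 3)*(b - 2)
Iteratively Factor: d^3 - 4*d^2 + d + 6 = (d + 1)*(d^2 - 5*d + 6) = (d - 2)*(d + 1)*(d - 3)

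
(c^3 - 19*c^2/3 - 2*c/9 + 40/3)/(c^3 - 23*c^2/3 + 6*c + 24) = (c - 5/3)/(c - 3)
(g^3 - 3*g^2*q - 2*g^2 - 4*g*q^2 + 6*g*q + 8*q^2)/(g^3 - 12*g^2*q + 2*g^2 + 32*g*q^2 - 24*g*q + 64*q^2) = (-g^2 - g*q + 2*g + 2*q)/(-g^2 + 8*g*q - 2*g + 16*q)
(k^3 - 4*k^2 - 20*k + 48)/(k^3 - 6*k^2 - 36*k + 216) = (k^2 + 2*k - 8)/(k^2 - 36)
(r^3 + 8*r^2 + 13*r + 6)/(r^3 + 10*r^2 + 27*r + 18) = (r + 1)/(r + 3)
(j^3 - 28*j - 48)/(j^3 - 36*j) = (j^2 + 6*j + 8)/(j*(j + 6))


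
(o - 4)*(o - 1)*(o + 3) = o^3 - 2*o^2 - 11*o + 12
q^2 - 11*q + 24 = (q - 8)*(q - 3)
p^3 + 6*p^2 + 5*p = p*(p + 1)*(p + 5)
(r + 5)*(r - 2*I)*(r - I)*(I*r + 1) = I*r^4 + 4*r^3 + 5*I*r^3 + 20*r^2 - 5*I*r^2 - 2*r - 25*I*r - 10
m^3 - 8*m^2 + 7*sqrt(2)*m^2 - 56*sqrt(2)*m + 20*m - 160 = (m - 8)*(m + 2*sqrt(2))*(m + 5*sqrt(2))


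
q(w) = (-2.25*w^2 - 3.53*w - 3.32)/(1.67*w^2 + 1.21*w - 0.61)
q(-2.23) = -1.33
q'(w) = (-4.5*w - 3.53)/(1.67*w^2 + 1.21*w - 0.61) + (-3.34*w - 1.21)*(-2.25*w^2 - 3.53*w - 3.32)/(1.67*w^2 + 1.21*w - 0.61)^2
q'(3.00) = 0.23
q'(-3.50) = -0.01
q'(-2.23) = -0.36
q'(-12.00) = 0.01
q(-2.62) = -1.24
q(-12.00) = -1.26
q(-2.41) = -1.28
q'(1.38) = 1.74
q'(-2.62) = -0.14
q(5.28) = -1.62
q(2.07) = -2.24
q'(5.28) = 0.06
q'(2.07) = 0.59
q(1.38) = -2.94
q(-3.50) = -1.19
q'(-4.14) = 0.01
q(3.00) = -1.89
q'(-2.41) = -0.23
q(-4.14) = -1.19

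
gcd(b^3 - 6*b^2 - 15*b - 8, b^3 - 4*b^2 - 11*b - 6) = b^2 + 2*b + 1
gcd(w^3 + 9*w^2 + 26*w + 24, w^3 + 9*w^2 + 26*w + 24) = w^3 + 9*w^2 + 26*w + 24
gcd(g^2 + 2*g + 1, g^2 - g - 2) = g + 1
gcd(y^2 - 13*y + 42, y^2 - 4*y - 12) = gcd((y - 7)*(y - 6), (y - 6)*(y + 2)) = y - 6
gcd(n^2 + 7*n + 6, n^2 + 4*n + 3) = n + 1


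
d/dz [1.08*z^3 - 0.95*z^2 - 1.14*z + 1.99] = 3.24*z^2 - 1.9*z - 1.14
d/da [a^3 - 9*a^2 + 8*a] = 3*a^2 - 18*a + 8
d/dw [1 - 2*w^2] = -4*w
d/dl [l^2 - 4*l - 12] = 2*l - 4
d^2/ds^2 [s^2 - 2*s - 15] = 2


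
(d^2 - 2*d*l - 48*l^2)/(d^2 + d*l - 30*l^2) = (d - 8*l)/(d - 5*l)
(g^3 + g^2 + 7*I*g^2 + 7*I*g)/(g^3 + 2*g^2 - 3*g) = (g^2 + g + 7*I*g + 7*I)/(g^2 + 2*g - 3)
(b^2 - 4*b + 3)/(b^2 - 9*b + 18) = (b - 1)/(b - 6)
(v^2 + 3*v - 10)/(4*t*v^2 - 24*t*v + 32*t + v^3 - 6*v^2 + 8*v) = (v + 5)/(4*t*v - 16*t + v^2 - 4*v)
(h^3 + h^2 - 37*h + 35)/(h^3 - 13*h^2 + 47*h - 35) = (h + 7)/(h - 7)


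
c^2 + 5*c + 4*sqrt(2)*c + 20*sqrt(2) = (c + 5)*(c + 4*sqrt(2))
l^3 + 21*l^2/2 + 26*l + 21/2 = (l + 1/2)*(l + 3)*(l + 7)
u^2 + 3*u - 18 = (u - 3)*(u + 6)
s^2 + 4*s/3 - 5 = (s - 5/3)*(s + 3)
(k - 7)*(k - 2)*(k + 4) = k^3 - 5*k^2 - 22*k + 56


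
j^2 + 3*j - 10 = (j - 2)*(j + 5)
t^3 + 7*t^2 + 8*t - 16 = (t - 1)*(t + 4)^2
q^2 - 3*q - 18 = (q - 6)*(q + 3)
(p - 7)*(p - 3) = p^2 - 10*p + 21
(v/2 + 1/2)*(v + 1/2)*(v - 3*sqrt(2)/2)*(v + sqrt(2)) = v^4/2 - sqrt(2)*v^3/4 + 3*v^3/4 - 5*v^2/4 - 3*sqrt(2)*v^2/8 - 9*v/4 - sqrt(2)*v/8 - 3/4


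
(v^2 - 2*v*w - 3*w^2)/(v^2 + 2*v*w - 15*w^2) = (v + w)/(v + 5*w)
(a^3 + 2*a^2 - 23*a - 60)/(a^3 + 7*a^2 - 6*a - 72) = (a^2 - 2*a - 15)/(a^2 + 3*a - 18)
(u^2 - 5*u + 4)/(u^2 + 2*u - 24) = (u - 1)/(u + 6)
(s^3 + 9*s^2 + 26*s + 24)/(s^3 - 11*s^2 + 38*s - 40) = (s^3 + 9*s^2 + 26*s + 24)/(s^3 - 11*s^2 + 38*s - 40)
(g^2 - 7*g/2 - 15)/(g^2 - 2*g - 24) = (g + 5/2)/(g + 4)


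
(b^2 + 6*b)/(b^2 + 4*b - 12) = b/(b - 2)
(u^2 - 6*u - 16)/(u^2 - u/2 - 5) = 2*(u - 8)/(2*u - 5)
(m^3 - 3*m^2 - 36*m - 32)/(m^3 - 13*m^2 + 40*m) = (m^2 + 5*m + 4)/(m*(m - 5))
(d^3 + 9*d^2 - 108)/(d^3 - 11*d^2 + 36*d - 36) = (d^2 + 12*d + 36)/(d^2 - 8*d + 12)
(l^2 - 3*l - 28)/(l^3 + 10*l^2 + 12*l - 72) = (l^2 - 3*l - 28)/(l^3 + 10*l^2 + 12*l - 72)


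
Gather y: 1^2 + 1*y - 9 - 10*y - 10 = -9*y - 18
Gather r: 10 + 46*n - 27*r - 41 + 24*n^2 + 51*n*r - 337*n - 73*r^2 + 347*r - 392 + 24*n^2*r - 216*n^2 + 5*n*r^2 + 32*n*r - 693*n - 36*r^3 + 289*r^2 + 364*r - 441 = -192*n^2 - 984*n - 36*r^3 + r^2*(5*n + 216) + r*(24*n^2 + 83*n + 684) - 864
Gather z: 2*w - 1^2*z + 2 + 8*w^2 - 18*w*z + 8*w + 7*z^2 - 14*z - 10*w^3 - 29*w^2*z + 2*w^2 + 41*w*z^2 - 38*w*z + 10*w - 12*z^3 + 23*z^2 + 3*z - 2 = -10*w^3 + 10*w^2 + 20*w - 12*z^3 + z^2*(41*w + 30) + z*(-29*w^2 - 56*w - 12)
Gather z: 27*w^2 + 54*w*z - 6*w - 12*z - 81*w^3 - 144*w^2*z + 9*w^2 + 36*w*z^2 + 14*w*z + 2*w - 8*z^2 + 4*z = -81*w^3 + 36*w^2 - 4*w + z^2*(36*w - 8) + z*(-144*w^2 + 68*w - 8)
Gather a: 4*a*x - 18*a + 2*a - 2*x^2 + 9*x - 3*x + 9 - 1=a*(4*x - 16) - 2*x^2 + 6*x + 8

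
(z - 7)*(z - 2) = z^2 - 9*z + 14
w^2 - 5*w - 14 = (w - 7)*(w + 2)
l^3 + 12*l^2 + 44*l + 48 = (l + 2)*(l + 4)*(l + 6)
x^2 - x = x*(x - 1)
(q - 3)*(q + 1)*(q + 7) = q^3 + 5*q^2 - 17*q - 21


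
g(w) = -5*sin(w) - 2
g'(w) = -5*cos(w)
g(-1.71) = 2.95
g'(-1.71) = 0.69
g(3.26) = -1.41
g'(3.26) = 4.96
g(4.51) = 2.90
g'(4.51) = 1.01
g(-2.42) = 1.30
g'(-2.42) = 3.75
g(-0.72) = 1.30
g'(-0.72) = -3.76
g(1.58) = -7.00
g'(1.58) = 0.05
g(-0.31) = -0.47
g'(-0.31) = -4.76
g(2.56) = -4.75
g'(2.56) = 4.18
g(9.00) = -4.06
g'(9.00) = 4.56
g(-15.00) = 1.25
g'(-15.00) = 3.80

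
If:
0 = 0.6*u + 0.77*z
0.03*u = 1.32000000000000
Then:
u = 44.00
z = -34.29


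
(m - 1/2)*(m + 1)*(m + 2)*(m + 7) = m^4 + 19*m^3/2 + 18*m^2 + 5*m/2 - 7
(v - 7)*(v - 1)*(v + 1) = v^3 - 7*v^2 - v + 7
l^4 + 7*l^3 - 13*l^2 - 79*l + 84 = (l - 3)*(l - 1)*(l + 4)*(l + 7)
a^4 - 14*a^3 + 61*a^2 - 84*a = a*(a - 7)*(a - 4)*(a - 3)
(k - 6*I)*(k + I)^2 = k^3 - 4*I*k^2 + 11*k + 6*I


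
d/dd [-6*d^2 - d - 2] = -12*d - 1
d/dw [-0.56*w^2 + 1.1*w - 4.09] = 1.1 - 1.12*w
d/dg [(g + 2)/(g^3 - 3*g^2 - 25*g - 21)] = (g^3 - 3*g^2 - 25*g + (g + 2)*(-3*g^2 + 6*g + 25) - 21)/(-g^3 + 3*g^2 + 25*g + 21)^2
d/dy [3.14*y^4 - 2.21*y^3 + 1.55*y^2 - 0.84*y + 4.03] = 12.56*y^3 - 6.63*y^2 + 3.1*y - 0.84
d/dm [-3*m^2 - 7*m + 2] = -6*m - 7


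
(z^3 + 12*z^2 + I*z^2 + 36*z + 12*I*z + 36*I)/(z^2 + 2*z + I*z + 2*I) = (z^2 + 12*z + 36)/(z + 2)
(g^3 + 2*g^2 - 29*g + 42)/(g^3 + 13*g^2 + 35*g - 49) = (g^2 - 5*g + 6)/(g^2 + 6*g - 7)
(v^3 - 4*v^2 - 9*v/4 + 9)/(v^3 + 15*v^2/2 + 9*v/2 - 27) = (v^2 - 5*v/2 - 6)/(v^2 + 9*v + 18)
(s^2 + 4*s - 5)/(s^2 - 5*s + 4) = (s + 5)/(s - 4)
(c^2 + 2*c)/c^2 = (c + 2)/c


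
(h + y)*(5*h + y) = 5*h^2 + 6*h*y + y^2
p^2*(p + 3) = p^3 + 3*p^2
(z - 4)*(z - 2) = z^2 - 6*z + 8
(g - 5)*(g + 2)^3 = g^4 + g^3 - 18*g^2 - 52*g - 40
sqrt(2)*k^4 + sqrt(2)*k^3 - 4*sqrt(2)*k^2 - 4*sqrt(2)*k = k*(k - 2)*(k + 2)*(sqrt(2)*k + sqrt(2))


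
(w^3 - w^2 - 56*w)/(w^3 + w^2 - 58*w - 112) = w/(w + 2)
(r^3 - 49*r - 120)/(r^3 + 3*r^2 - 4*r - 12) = (r^2 - 3*r - 40)/(r^2 - 4)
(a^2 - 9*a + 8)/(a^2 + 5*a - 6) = (a - 8)/(a + 6)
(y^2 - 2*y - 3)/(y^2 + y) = (y - 3)/y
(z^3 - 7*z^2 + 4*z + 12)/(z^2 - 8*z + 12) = z + 1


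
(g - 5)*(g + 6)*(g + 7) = g^3 + 8*g^2 - 23*g - 210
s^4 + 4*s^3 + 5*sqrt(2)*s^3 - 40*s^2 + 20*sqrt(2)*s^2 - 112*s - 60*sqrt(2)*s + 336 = (s - 2)*(s + 6)*(s - 2*sqrt(2))*(s + 7*sqrt(2))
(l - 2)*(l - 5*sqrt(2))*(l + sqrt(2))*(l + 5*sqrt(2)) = l^4 - 2*l^3 + sqrt(2)*l^3 - 50*l^2 - 2*sqrt(2)*l^2 - 50*sqrt(2)*l + 100*l + 100*sqrt(2)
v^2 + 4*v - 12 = (v - 2)*(v + 6)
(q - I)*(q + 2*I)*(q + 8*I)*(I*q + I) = I*q^4 - 9*q^3 + I*q^3 - 9*q^2 - 6*I*q^2 - 16*q - 6*I*q - 16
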